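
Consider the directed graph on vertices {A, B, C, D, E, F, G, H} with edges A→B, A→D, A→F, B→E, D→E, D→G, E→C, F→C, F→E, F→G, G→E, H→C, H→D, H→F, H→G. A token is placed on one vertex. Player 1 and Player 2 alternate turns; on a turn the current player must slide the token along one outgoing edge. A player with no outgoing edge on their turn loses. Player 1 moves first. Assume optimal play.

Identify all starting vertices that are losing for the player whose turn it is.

Use the standard recursion: the mover loses at a terminal position; elsewhere, the mover wins exactly when some move hands the opponent an L position.
Every edge goes from a vertex to one that appears earlier in the order C, E, G, F, D, H, B, A, so processing vertices in that order labels each vertex after all of its successors.
C: no outgoing edge → L
E: reaches L-position C → W
G: only reaches E(W), which is W → L
F: reaches L-position G → W
D: reaches L-position G → W
H: reaches L-position G → W
B: only reaches E(W), which is W → L
A: reaches L-position B → W
Reading off the rows marked L gives the requested list; there are 3 such vertices.

B, C, G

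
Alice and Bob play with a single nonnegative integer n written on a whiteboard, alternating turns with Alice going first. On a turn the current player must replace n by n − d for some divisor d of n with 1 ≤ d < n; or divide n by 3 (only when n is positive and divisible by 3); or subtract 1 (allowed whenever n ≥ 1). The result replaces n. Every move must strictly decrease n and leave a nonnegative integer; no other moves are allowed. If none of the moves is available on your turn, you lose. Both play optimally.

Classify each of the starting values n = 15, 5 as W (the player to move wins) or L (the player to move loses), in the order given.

15: W, 5: L

Positions with no move are L. A position that does have a move is losing for the player to move precisely when every available move leads to a winning position for the opponent. Fill in the labels:
n=0: no move → L
n=1: →0(L), so W
n=2: →1(W) only, which is W, so L
n=3: →2(L), so W
n=4: →2(L), so W
n=5: →4(W) only, which is W, so L
n=6: →2(L), so W
n=7: →6(W) only, which is W, so L
n=8: →7(L), so W
n=9: →3(W), 6(W), 8(W) — all W, so L
n=10: →5(L), so W
n=11: →10(W) only, which is W, so L
n=12: →9(L), so W
n=13: →12(W) only, which is W, so L
n=14: →7(L), so W
n=15: →5(L), so W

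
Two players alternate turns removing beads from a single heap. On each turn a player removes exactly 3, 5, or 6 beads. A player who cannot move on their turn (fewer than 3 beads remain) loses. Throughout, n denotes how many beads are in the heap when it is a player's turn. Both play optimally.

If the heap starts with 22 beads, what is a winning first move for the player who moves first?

Remove 3, leaving 19.

Label each position W (a win for the player to move) or L (a loss). A position with no legal move is L; any other position is W exactly when some move reaches an L, and L when every move reaches a W.
n=0: no move → L
n=1: no move → L
n=2: no move → L
n=3: can move to 0, which is L ⇒ W
n=4: can move to 1, which is L ⇒ W
n=5: can move to 2, which is L ⇒ W
n=6: can move to 1, which is L ⇒ W
n=7: can move to 2, which is L ⇒ W
n=8: can move to 2, which is L ⇒ W
n=9: moves to 6(W), 4(W), 3(W); every one is W ⇒ L
n=10: moves to 7(W), 5(W), 4(W); every one is W ⇒ L
n=11: moves to 8(W), 6(W), 5(W); every one is W ⇒ L
n=12: can move to 9, which is L ⇒ W
n=13: can move to 10, which is L ⇒ W
n=14: can move to 11, which is L ⇒ W
n=15: can move to 10, which is L ⇒ W
n=16: can move to 11, which is L ⇒ W
n=17: can move to 11, which is L ⇒ W
n=18: moves to 15(W), 13(W), 12(W); every one is W ⇒ L
n=19: moves to 16(W), 14(W), 13(W); every one is W ⇒ L
n=20: moves to 17(W), 15(W), 14(W); every one is W ⇒ L
n=21: can move to 18, which is L ⇒ W
n=22: can move to 19, which is L ⇒ W
From 22, the L positions reachable in one move are: 19.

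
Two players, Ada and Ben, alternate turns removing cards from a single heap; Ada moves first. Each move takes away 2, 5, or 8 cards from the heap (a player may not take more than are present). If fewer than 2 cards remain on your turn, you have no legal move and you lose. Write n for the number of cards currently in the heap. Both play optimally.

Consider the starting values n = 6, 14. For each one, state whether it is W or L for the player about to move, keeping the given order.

Classify positions by backward induction: terminal positions (no move available) are L. From any other position, the mover wins iff some move reaches an L.
n=0: no move → L
n=1: no move → L
n=2: can move to 0, which is L ⇒ W
n=3: can move to 1, which is L ⇒ W
n=4: the only move is to 2(W), a W ⇒ L
n=5: can move to 0, which is L ⇒ W
n=6: can move to 4, which is L ⇒ W
n=7: moves to 5(W), 2(W); every one is W ⇒ L
n=8: can move to 0, which is L ⇒ W
n=9: can move to 7, which is L ⇒ W
n=10: moves to 8(W), 5(W), 2(W); every one is W ⇒ L
n=11: moves to 9(W), 6(W), 3(W); every one is W ⇒ L
n=12: can move to 10, which is L ⇒ W
n=13: can move to 11, which is L ⇒ W
n=14: moves to 12(W), 9(W), 6(W); every one is W ⇒ L

6: W, 14: L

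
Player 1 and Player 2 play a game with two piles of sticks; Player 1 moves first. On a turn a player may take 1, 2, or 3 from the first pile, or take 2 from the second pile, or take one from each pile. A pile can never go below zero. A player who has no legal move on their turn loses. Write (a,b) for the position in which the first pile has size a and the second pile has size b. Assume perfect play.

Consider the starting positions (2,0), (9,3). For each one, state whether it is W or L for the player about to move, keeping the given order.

Positions with no move are L. A position that does have a move is losing for the player to move precisely when every available move leads to a winning position for the opponent. Fill in the labels:
No move ever increases a pile, so every position that can arise here has a ≤ 9 and b ≤ 3; it is enough to label the cells with 0 ≤ a ≤ 9 and 0 ≤ b ≤ 3.
Every move lowers a or b (never raises either), so fill the grid row by row in increasing a, and left to right within a row: each cell's successors are then already labelled.
      b=0  b=1  b=2  b=3
a=0:    L    L    W    W
a=1:    W    W    W    L
a=2:    W    W    L    W
a=3:    W    W    W    W
a=4:    L    L    W    W
a=5:    W    W    W    L
a=6:    W    W    L    W
a=7:    W    W    W    W
a=8:    L    L    W    W
a=9:    W    W    W    L
Cells with no legal move (terminal, hence L): (0,0), (0,1).
The remaining L cells, each justified by listing all of its moves:
(1,3): L (options (0,3)(W), (1,1)(W), (0,2)(W) are all W)
(2,2): L (options (1,2)(W), (0,2)(W), (2,0)(W), (1,1)(W) are all W)
(4,0): L (options (3,0)(W), (2,0)(W), (1,0)(W) are all W)
(4,1): L (options (3,1)(W), (2,1)(W), (1,1)(W), (3,0)(W) are all W)
(5,3): L (options (4,3)(W), (3,3)(W), (2,3)(W), (5,1)(W), (4,2)(W) are all W)
(6,2): L (options (5,2)(W), (4,2)(W), (3,2)(W), (6,0)(W), (5,1)(W) are all W)
(8,0): L (options (7,0)(W), (6,0)(W), (5,0)(W) are all W)
(8,1): L (options (7,1)(W), (6,1)(W), (5,1)(W), (7,0)(W) are all W)
(9,3): L (options (8,3)(W), (7,3)(W), (6,3)(W), (9,1)(W), (8,2)(W) are all W)
Every other cell has at least one move into one of the L cells above, so it is W.
(2,0): the move to (0,0) reaches an L cell, so W
(9,3): one of the L cells justified above, so L

(2,0): W, (9,3): L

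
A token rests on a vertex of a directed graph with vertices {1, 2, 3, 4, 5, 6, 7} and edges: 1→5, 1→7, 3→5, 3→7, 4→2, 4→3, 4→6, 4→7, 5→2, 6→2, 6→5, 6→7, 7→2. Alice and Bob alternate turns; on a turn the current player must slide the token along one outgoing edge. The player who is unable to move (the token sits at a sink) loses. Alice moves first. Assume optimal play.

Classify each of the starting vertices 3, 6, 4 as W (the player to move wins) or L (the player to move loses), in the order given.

Work bottom-up. With no move the player to move loses. Otherwise the position is W if at least one move leads to an L position for the opponent, and L if every move leads to a W.
Every edge goes from a vertex to one that appears earlier in the order 2, 5, 7, 1, 3, 6, 4, so processing vertices in that order labels each vertex after all of its successors.
2: no outgoing edge → L
5: W (go to 2, an L position)
7: W (go to 2, an L position)
1: L (options 7(W), 5(W) are all W)
3: L (options 7(W), 5(W) are all W)
6: W (go to 2, an L position)
4: W (go to 3, an L position)

3: L, 6: W, 4: W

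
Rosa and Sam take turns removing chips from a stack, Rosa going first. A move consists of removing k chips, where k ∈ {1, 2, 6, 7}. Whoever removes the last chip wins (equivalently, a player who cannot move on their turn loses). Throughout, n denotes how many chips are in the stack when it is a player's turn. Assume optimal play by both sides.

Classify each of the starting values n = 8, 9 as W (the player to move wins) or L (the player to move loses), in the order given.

Label each position W (a win for the player to move) or L (a loss). A position with no legal move is L; any other position is W exactly when some move reaches an L, and L when every move reaches a W.
n=0: no move → L
n=1: reaches L-position 0 → W
n=2: reaches L-position 0 → W
n=3: only reaches 2(W), 1(W), all W → L
n=4: reaches L-position 3 → W
n=5: reaches L-position 3 → W
n=6: reaches L-position 0 → W
n=7: reaches L-position 0 → W
n=8: only reaches 7(W), 6(W), 2(W), 1(W), all W → L
n=9: reaches L-position 8 → W

8: L, 9: W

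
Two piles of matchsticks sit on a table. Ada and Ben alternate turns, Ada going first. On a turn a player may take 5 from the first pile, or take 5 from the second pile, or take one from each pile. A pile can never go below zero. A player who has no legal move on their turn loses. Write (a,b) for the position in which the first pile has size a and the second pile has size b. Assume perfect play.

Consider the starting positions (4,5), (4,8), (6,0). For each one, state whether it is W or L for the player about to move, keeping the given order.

Work bottom-up. With no move the player to move loses. Otherwise the position is W if at least one move leads to an L position for the opponent, and L if every move leads to a W.
No move ever increases a pile, so every position that can arise here has a ≤ 6 and b ≤ 8; it is enough to label the cells with 0 ≤ a ≤ 6 and 0 ≤ b ≤ 8.
Every move lowers a or b (never raises either), so fill the grid row by row in increasing a, and left to right within a row: each cell's successors are then already labelled.
      b=0  b=1  b=2  b=3  b=4  b=5  b=6  b=7  b=8
a=0:    L    L    L    L    L    W    W    W    W
a=1:    L    W    W    W    W    W    L    L    L
a=2:    L    W    L    L    L    W    L    W    W
a=3:    L    W    L    W    W    W    L    W    L
a=4:    L    W    L    W    L    W    L    W    L
a=5:    W    W    W    W    W    W    L    W    L
a=6:    W    L    L    L    L    L    W    W    W
Cells with no legal move (terminal, hence L): (0,0), (0,1), (0,2), (0,3), (0,4), (1,0), (2,0), (3,0), (4,0).
The remaining L cells, each justified by listing all of its moves:
(1,6): →(1,1)(W), (0,5)(W) — all W, so L
(1,7): →(1,2)(W), (0,6)(W) — all W, so L
(1,8): →(1,3)(W), (0,7)(W) — all W, so L
(2,2): →(1,1)(W) only, which is W, so L
(2,3): →(1,2)(W) only, which is W, so L
(2,4): →(1,3)(W) only, which is W, so L
(2,6): →(2,1)(W), (1,5)(W) — all W, so L
(3,2): →(2,1)(W) only, which is W, so L
(3,6): →(3,1)(W), (2,5)(W) — all W, so L
(3,8): →(3,3)(W), (2,7)(W) — all W, so L
(4,2): →(3,1)(W) only, which is W, so L
(4,4): →(3,3)(W) only, which is W, so L
(4,6): →(4,1)(W), (3,5)(W) — all W, so L
(4,8): →(4,3)(W), (3,7)(W) — all W, so L
(5,6): →(0,6)(W), (5,1)(W), (4,5)(W) — all W, so L
(5,8): →(0,8)(W), (5,3)(W), (4,7)(W) — all W, so L
(6,1): →(1,1)(W), (5,0)(W) — all W, so L
(6,2): →(1,2)(W), (5,1)(W) — all W, so L
(6,3): →(1,3)(W), (5,2)(W) — all W, so L
(6,4): →(1,4)(W), (5,3)(W) — all W, so L
(6,5): →(1,5)(W), (6,0)(W), (5,4)(W) — all W, so L
Every other cell has at least one move into one of the L cells above, so it is W.
(4,5): the move to (4,0) reaches an L cell, so W
(4,8): one of the L cells justified above, so L
(6,0): the move to (1,0) reaches an L cell, so W

(4,5): W, (4,8): L, (6,0): W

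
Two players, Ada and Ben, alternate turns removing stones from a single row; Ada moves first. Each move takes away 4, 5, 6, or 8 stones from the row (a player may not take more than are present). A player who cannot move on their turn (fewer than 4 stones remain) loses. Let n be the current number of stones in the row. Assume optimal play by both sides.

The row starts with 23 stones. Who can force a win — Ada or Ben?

Ada wins.

Classify positions by backward induction: terminal positions (no move available) are L. From any other position, the mover wins iff some move reaches an L.
n=0: no move → L
n=1: no move → L
n=2: no move → L
n=3: no move → L
n=4: reaches L-position 0 → W
n=5: reaches L-position 1 → W
n=6: reaches L-position 2 → W
n=7: reaches L-position 3 → W
n=8: reaches L-position 3 → W
n=9: reaches L-position 3 → W
n=10: reaches L-position 2 → W
n=11: reaches L-position 3 → W
n=12: only reaches 8(W), 7(W), 6(W), 4(W), all W → L
n=13: only reaches 9(W), 8(W), 7(W), 5(W), all W → L
n=14: only reaches 10(W), 9(W), 8(W), 6(W), all W → L
n=15: only reaches 11(W), 10(W), 9(W), 7(W), all W → L
n=16: reaches L-position 12 → W
n=17: reaches L-position 13 → W
n=18: reaches L-position 14 → W
n=19: reaches L-position 15 → W
n=20: reaches L-position 15 → W
n=21: reaches L-position 15 → W
n=22: reaches L-position 14 → W
n=23: reaches L-position 15 → W
From 23 Ada can remove 8, leaving 15, reaching an L position.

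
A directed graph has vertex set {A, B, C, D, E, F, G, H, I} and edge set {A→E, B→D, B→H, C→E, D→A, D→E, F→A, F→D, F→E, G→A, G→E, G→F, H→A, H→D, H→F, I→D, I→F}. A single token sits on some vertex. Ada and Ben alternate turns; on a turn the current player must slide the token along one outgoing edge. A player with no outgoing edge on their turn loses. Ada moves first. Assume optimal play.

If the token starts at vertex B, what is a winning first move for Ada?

Move to H.

Compute win/loss labels from the base case upward. A position with no move is L. Any other position is W if it can reach an L in one move, else L.
Every edge goes from a vertex to one that appears earlier in the order E, A, D, F, H, G, C, B, I, so processing vertices in that order labels each vertex after all of its successors.
E: no outgoing edge → L
A: →E(L), so W
D: →E(L), so W
F: →E(L), so W
H: →F(W), D(W), A(W) — all W, so L
G: →E(L), so W
C: →E(L), so W
B: →H(L), so W
I: →F(W), D(W) — all W, so L
From B, the L positions reachable in one move are: H.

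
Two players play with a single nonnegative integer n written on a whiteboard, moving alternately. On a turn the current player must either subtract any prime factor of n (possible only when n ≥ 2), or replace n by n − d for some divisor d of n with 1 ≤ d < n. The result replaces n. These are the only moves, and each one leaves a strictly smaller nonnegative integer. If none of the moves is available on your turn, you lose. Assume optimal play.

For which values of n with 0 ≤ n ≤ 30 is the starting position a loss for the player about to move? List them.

0, 1, 4, 9, 14, 20, 26

Positions with no move are L. A position that does have a move is losing for the player to move precisely when every available move leads to a winning position for the opponent. Fill in the labels:
n=0: no move → L
n=1: no move → L
n=2: can move to 0, which is L ⇒ W
n=3: can move to 0, which is L ⇒ W
n=4: moves to 2(W), 3(W); every one is W ⇒ L
n=5: can move to 0, which is L ⇒ W
n=6: can move to 4, which is L ⇒ W
n=7: can move to 0, which is L ⇒ W
n=8: can move to 4, which is L ⇒ W
n=9: moves to 6(W), 8(W); every one is W ⇒ L
n=10: can move to 9, which is L ⇒ W
n=11: can move to 0, which is L ⇒ W
n=12: can move to 9, which is L ⇒ W
n=13: can move to 0, which is L ⇒ W
n=14: moves to 7(W), 12(W), 13(W); every one is W ⇒ L
n=15: can move to 14, which is L ⇒ W
n=16: can move to 14, which is L ⇒ W
n=17: can move to 0, which is L ⇒ W
n=18: can move to 9, which is L ⇒ W
n=19: can move to 0, which is L ⇒ W
n=20: moves to 10(W), 15(W), 16(W), 18(W), 19(W); every one is W ⇒ L
n=21: can move to 14, which is L ⇒ W
n=22: can move to 20, which is L ⇒ W
n=23: can move to 0, which is L ⇒ W
n=24: can move to 20, which is L ⇒ W
n=25: can move to 20, which is L ⇒ W
n=26: moves to 13(W), 24(W), 25(W); every one is W ⇒ L
n=27: can move to 26, which is L ⇒ W
n=28: can move to 14, which is L ⇒ W
n=29: can move to 0, which is L ⇒ W
n=30: can move to 20, which is L ⇒ W
Reading off the rows marked L gives the requested list; there are 7 such values of n.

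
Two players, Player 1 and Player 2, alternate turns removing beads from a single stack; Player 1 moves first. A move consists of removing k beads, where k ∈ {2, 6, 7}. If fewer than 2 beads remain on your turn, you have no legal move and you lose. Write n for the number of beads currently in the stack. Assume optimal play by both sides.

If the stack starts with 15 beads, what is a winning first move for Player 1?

Build the W/L table. Terminal = L. A non-terminal position is W if it has a move to some L; otherwise it is L.
n=0: no move → L
n=1: no move → L
n=2: reaches L-position 0 → W
n=3: reaches L-position 1 → W
n=4: only reaches 2(W), which is W → L
n=5: only reaches 3(W), which is W → L
n=6: reaches L-position 4 → W
n=7: reaches L-position 5 → W
n=8: reaches L-position 1 → W
n=9: only reaches 7(W), 3(W), 2(W), all W → L
n=10: reaches L-position 4 → W
n=11: reaches L-position 9 → W
n=12: reaches L-position 5 → W
n=13: only reaches 11(W), 7(W), 6(W), all W → L
n=14: only reaches 12(W), 8(W), 7(W), all W → L
n=15: reaches L-position 13 → W
From 15, the L positions reachable in one move are: 13, 9. Any move reaching one of these is winning.

Remove 2, leaving 13.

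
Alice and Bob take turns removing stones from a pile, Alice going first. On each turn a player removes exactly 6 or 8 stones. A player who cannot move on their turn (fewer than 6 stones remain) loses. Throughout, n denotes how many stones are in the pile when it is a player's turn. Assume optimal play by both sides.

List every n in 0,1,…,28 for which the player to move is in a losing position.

0, 1, 2, 3, 4, 5, 14, 15, 16, 17, 18, 19, 28

Build the W/L table. Terminal = L. A non-terminal position is W if it has a move to some L; otherwise it is L.
n=0: no move → L
n=1: no move → L
n=2: no move → L
n=3: no move → L
n=4: no move → L
n=5: no move → L
n=6: →0(L), so W
n=7: →1(L), so W
n=8: →2(L), so W
n=9: →3(L), so W
n=10: →4(L), so W
n=11: →5(L), so W
n=12: →4(L), so W
n=13: →5(L), so W
n=14: →8(W), 6(W) — all W, so L
n=15: →9(W), 7(W) — all W, so L
n=16: →10(W), 8(W) — all W, so L
n=17: →11(W), 9(W) — all W, so L
n=18: →12(W), 10(W) — all W, so L
n=19: →13(W), 11(W) — all W, so L
n=20: →14(L), so W
n=21: →15(L), so W
n=22: →16(L), so W
n=23: →17(L), so W
n=24: →18(L), so W
n=25: →19(L), so W
n=26: →18(L), so W
n=27: →19(L), so W
n=28: →22(W), 20(W) — all W, so L
The losing starting values of n are exactly the entries labelled L in this table (13 of them).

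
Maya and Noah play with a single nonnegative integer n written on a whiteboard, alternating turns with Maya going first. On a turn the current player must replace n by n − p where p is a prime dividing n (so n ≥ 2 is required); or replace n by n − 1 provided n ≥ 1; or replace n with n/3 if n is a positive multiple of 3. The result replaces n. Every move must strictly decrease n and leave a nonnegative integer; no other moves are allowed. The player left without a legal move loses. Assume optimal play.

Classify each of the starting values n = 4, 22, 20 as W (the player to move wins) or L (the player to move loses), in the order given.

Positions with no move are L. A position that does have a move is losing for the player to move precisely when every available move leads to a winning position for the opponent. Fill in the labels:
n=0: no move → L
n=1: →0(L), so W
n=2: →0(L), so W
n=3: →0(L), so W
n=4: →2(W), 3(W) — all W, so L
n=5: →0(L), so W
n=6: →4(L), so W
n=7: →0(L), so W
n=8: →6(W), 7(W) — all W, so L
n=9: →8(L), so W
n=10: →8(L), so W
n=11: →0(L), so W
n=12: →4(L), so W
n=13: →0(L), so W
n=14: →7(W), 12(W), 13(W) — all W, so L
n=15: →14(L), so W
n=16: →14(L), so W
n=17: →0(L), so W
n=18: →6(W), 15(W), 16(W), 17(W) — all W, so L
n=19: →0(L), so W
n=20: →18(L), so W
n=21: →14(L), so W
n=22: →11(W), 20(W), 21(W) — all W, so L

4: L, 22: L, 20: W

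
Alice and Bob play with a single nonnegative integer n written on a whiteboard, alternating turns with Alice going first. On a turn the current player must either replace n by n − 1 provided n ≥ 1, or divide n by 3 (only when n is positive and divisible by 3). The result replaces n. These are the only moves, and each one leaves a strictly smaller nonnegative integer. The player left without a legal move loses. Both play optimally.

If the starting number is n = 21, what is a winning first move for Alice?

Move to 7.

Label each position W (a win for the player to move) or L (a loss). A position with no legal move is L; any other position is W exactly when some move reaches an L, and L when every move reaches a W.
n=0: no move → L
n=1: can move to 0, which is L ⇒ W
n=2: the only move is to 1(W), a W ⇒ L
n=3: can move to 2, which is L ⇒ W
n=4: the only move is to 3(W), a W ⇒ L
n=5: can move to 4, which is L ⇒ W
n=6: can move to 2, which is L ⇒ W
n=7: the only move is to 6(W), a W ⇒ L
n=8: can move to 7, which is L ⇒ W
n=9: moves to 3(W), 8(W); every one is W ⇒ L
n=10: can move to 9, which is L ⇒ W
n=11: the only move is to 10(W), a W ⇒ L
n=12: can move to 4, which is L ⇒ W
n=13: the only move is to 12(W), a W ⇒ L
n=14: can move to 13, which is L ⇒ W
n=15: moves to 5(W), 14(W); every one is W ⇒ L
n=16: can move to 15, which is L ⇒ W
n=17: the only move is to 16(W), a W ⇒ L
n=18: can move to 17, which is L ⇒ W
n=19: the only move is to 18(W), a W ⇒ L
n=20: can move to 19, which is L ⇒ W
n=21: can move to 7, which is L ⇒ W
From 21, the L positions reachable in one move are: 7.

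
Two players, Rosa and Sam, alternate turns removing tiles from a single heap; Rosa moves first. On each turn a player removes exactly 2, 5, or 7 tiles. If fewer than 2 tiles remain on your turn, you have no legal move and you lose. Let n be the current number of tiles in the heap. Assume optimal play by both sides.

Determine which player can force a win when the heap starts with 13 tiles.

Sam wins.

Build the W/L table. Terminal = L. A non-terminal position is W if it has a move to some L; otherwise it is L.
n=0: no move → L
n=1: no move → L
n=2: reaches L-position 0 → W
n=3: reaches L-position 1 → W
n=4: only reaches 2(W), which is W → L
n=5: reaches L-position 0 → W
n=6: reaches L-position 4 → W
n=7: reaches L-position 0 → W
n=8: reaches L-position 1 → W
n=9: reaches L-position 4 → W
n=10: only reaches 8(W), 5(W), 3(W), all W → L
n=11: reaches L-position 4 → W
n=12: reaches L-position 10 → W
n=13: only reaches 11(W), 8(W), 6(W), all W → L
The starting position 13 is L: whatever Rosa does, the opponent receives a W position.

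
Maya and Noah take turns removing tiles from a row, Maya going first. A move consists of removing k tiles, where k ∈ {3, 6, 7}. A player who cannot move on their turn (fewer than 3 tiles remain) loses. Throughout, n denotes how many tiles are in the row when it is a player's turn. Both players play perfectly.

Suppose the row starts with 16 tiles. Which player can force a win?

Label each position W (a win for the player to move) or L (a loss). A position with no legal move is L; any other position is W exactly when some move reaches an L, and L when every move reaches a W.
n=0: no move → L
n=1: no move → L
n=2: no move → L
n=3: →0(L), so W
n=4: →1(L), so W
n=5: →2(L), so W
n=6: →0(L), so W
n=7: →1(L), so W
n=8: →2(L), so W
n=9: →2(L), so W
n=10: →7(W), 4(W), 3(W) — all W, so L
n=11: →8(W), 5(W), 4(W) — all W, so L
n=12: →9(W), 6(W), 5(W) — all W, so L
n=13: →10(L), so W
n=14: →11(L), so W
n=15: →12(L), so W
n=16: →10(L), so W
From 16 Maya can remove 6, leaving 10, reaching an L position.

Maya wins.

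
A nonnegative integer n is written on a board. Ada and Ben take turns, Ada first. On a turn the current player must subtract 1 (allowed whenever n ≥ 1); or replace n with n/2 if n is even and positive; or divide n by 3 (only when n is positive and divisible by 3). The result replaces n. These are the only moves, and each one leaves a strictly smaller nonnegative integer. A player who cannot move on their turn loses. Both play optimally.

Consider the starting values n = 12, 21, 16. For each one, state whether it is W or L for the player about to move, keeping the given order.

Compute win/loss labels from the base case upward. A position with no move is L. Any other position is W if it can reach an L in one move, else L.
n=0: no move → L
n=1: can move to 0, which is L ⇒ W
n=2: the only move is to 1(W), a W ⇒ L
n=3: can move to 2, which is L ⇒ W
n=4: can move to 2, which is L ⇒ W
n=5: the only move is to 4(W), a W ⇒ L
n=6: can move to 2, which is L ⇒ W
n=7: the only move is to 6(W), a W ⇒ L
n=8: can move to 7, which is L ⇒ W
n=9: moves to 3(W), 8(W); every one is W ⇒ L
n=10: can move to 5, which is L ⇒ W
n=11: the only move is to 10(W), a W ⇒ L
n=12: can move to 11, which is L ⇒ W
n=13: the only move is to 12(W), a W ⇒ L
n=14: can move to 7, which is L ⇒ W
n=15: can move to 5, which is L ⇒ W
n=16: moves to 8(W), 15(W); every one is W ⇒ L
n=17: can move to 16, which is L ⇒ W
n=18: can move to 9, which is L ⇒ W
n=19: the only move is to 18(W), a W ⇒ L
n=20: can move to 19, which is L ⇒ W
n=21: can move to 7, which is L ⇒ W

12: W, 21: W, 16: L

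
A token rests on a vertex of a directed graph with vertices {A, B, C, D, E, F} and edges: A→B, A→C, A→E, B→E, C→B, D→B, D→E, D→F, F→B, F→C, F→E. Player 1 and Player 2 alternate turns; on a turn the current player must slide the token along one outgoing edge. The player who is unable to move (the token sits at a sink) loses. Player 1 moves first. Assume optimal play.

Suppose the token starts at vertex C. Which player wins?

Player 2 wins.

Build the W/L table. Terminal = L. A non-terminal position is W if it has a move to some L; otherwise it is L.
Every edge goes from a vertex to one that appears earlier in the order E, B, C, A, F, D, so processing vertices in that order labels each vertex after all of its successors.
E: no outgoing edge → L
B: reaches L-position E → W
C: only reaches B(W), which is W → L
A: reaches L-position C → W
F: reaches L-position C → W
D: reaches L-position E → W
The starting position C is L: whatever Player 1 does, the opponent receives a W position.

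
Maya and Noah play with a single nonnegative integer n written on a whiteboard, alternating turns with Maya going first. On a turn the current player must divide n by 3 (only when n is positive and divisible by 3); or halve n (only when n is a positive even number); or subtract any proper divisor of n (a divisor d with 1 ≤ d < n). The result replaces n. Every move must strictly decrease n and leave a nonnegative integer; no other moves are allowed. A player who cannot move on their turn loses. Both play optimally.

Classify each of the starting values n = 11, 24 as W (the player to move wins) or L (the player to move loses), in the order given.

Label each position W (a win for the player to move) or L (a loss). A position with no legal move is L; any other position is W exactly when some move reaches an L, and L when every move reaches a W.
n=0: no move → L
n=1: no move → L
n=2: →1(L), so W
n=3: →1(L), so W
n=4: →2(W), 3(W) — all W, so L
n=5: →4(L), so W
n=6: →4(L), so W
n=7: →6(W) only, which is W, so L
n=8: →4(L), so W
n=9: →3(W), 6(W), 8(W) — all W, so L
n=10: →9(L), so W
n=11: →10(W) only, which is W, so L
n=12: →4(L), so W
n=13: →12(W) only, which is W, so L
n=14: →7(L), so W
n=15: →5(W), 10(W), 12(W), 14(W) — all W, so L
n=16: →15(L), so W
n=17: →16(W) only, which is W, so L
n=18: →9(L), so W
n=19: →18(W) only, which is W, so L
n=20: →15(L), so W
n=21: →7(L), so W
n=22: →11(L), so W
n=23: →22(W) only, which is W, so L
n=24: →23(L), so W

11: L, 24: W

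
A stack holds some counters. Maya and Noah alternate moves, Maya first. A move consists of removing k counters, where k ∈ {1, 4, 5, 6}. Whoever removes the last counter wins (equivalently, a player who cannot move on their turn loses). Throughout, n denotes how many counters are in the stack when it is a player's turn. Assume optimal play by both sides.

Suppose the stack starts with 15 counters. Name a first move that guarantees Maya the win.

Remove 4, leaving 11.

Classify positions by backward induction: terminal positions (no move available) are L. From any other position, the mover wins iff some move reaches an L.
n=0: no move → L
n=1: can move to 0, which is L ⇒ W
n=2: the only move is to 1(W), a W ⇒ L
n=3: can move to 2, which is L ⇒ W
n=4: can move to 0, which is L ⇒ W
n=5: can move to 0, which is L ⇒ W
n=6: can move to 2, which is L ⇒ W
n=7: can move to 2, which is L ⇒ W
n=8: can move to 2, which is L ⇒ W
n=9: moves to 8(W), 5(W), 4(W), 3(W); every one is W ⇒ L
n=10: can move to 9, which is L ⇒ W
n=11: moves to 10(W), 7(W), 6(W), 5(W); every one is W ⇒ L
n=12: can move to 11, which is L ⇒ W
n=13: can move to 9, which is L ⇒ W
n=14: can move to 9, which is L ⇒ W
n=15: can move to 11, which is L ⇒ W
From 15, the L positions reachable in one move are: 11, 9. Any move reaching one of these is winning.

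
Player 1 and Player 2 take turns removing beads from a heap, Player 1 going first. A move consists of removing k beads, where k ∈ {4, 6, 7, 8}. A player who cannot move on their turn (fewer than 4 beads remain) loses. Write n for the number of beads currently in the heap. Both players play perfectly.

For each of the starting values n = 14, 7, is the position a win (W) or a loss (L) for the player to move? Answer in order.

Label each position W (a win for the player to move) or L (a loss). A position with no legal move is L; any other position is W exactly when some move reaches an L, and L when every move reaches a W.
n=0: no move → L
n=1: no move → L
n=2: no move → L
n=3: no move → L
n=4: →0(L), so W
n=5: →1(L), so W
n=6: →2(L), so W
n=7: →3(L), so W
n=8: →2(L), so W
n=9: →3(L), so W
n=10: →3(L), so W
n=11: →3(L), so W
n=12: →8(W), 6(W), 5(W), 4(W) — all W, so L
n=13: →9(W), 7(W), 6(W), 5(W) — all W, so L
n=14: →10(W), 8(W), 7(W), 6(W) — all W, so L

14: L, 7: W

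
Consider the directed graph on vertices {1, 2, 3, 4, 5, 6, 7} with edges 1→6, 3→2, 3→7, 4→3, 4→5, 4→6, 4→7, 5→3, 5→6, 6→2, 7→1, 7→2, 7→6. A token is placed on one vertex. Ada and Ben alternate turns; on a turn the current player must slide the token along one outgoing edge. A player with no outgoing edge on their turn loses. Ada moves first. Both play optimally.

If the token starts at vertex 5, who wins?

Compute win/loss labels from the base case upward. A position with no move is L. Any other position is W if it can reach an L in one move, else L.
Every edge goes from a vertex to one that appears earlier in the order 2, 6, 1, 7, 3, 5, 4, so processing vertices in that order labels each vertex after all of its successors.
2: no outgoing edge → L
6: →2(L), so W
1: →6(W) only, which is W, so L
7: →1(L), so W
3: →2(L), so W
5: →3(W), 6(W) — all W, so L
4: →5(L), so W
The starting position 5 is L: whatever Ada does, the opponent receives a W position.

Ben wins.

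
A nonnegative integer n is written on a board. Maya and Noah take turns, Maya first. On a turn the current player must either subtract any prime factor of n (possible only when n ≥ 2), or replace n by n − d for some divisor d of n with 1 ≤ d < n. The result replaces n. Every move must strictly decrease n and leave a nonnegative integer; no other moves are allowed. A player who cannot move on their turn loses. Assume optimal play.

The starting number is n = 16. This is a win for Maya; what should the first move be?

Positions with no move are L. A position that does have a move is losing for the player to move precisely when every available move leads to a winning position for the opponent. Fill in the labels:
n=0: no move → L
n=1: no move → L
n=2: can move to 0, which is L ⇒ W
n=3: can move to 0, which is L ⇒ W
n=4: moves to 2(W), 3(W); every one is W ⇒ L
n=5: can move to 0, which is L ⇒ W
n=6: can move to 4, which is L ⇒ W
n=7: can move to 0, which is L ⇒ W
n=8: can move to 4, which is L ⇒ W
n=9: moves to 6(W), 8(W); every one is W ⇒ L
n=10: can move to 9, which is L ⇒ W
n=11: can move to 0, which is L ⇒ W
n=12: can move to 9, which is L ⇒ W
n=13: can move to 0, which is L ⇒ W
n=14: moves to 7(W), 12(W), 13(W); every one is W ⇒ L
n=15: can move to 14, which is L ⇒ W
n=16: can move to 14, which is L ⇒ W
From 16, the L positions reachable in one move are: 14.

Move to 14.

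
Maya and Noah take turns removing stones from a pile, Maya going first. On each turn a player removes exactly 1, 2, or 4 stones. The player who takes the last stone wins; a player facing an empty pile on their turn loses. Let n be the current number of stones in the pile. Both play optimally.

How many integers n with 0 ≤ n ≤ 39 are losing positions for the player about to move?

Use the standard recursion: the mover loses at a terminal position; elsewhere, the mover wins exactly when some move hands the opponent an L position.
n=0: no move → L
n=1: W (go to 0, an L position)
n=2: W (go to 0, an L position)
n=3: L (options 2(W), 1(W) are all W)
n=4: W (go to 3, an L position)
n=5: W (go to 3, an L position)
n=6: L (options 5(W), 4(W), 2(W) are all W)
n=7: W (go to 6, an L position)
n=8: W (go to 6, an L position)
n=9: L (options 8(W), 7(W), 5(W) are all W)
n=10: W (go to 9, an L position)
n=11: W (go to 9, an L position)
n=12: L (options 11(W), 10(W), 8(W) are all W)
n=13: W (go to 12, an L position)
n=14: W (go to 12, an L position)
n=15: L (options 14(W), 13(W), 11(W) are all W)
n=16: W (go to 15, an L position)
n=17: W (go to 15, an L position)
n=18: L (options 17(W), 16(W), 14(W) are all W)
n=19: W (go to 18, an L position)
n=20: W (go to 18, an L position)
n=21: L (options 20(W), 19(W), 17(W) are all W)
n=22: W (go to 21, an L position)
n=23: W (go to 21, an L position)
n=24: L (options 23(W), 22(W), 20(W) are all W)
n=25: W (go to 24, an L position)
n=26: W (go to 24, an L position)
n=27: L (options 26(W), 25(W), 23(W) are all W)
n=28: W (go to 27, an L position)
n=29: W (go to 27, an L position)
n=30: L (options 29(W), 28(W), 26(W) are all W)
n=31: W (go to 30, an L position)
n=32: W (go to 30, an L position)
n=33: L (options 32(W), 31(W), 29(W) are all W)
n=34: W (go to 33, an L position)
n=35: W (go to 33, an L position)
n=36: L (options 35(W), 34(W), 32(W) are all W)
n=37: W (go to 36, an L position)
n=38: W (go to 36, an L position)
n=39: L (options 38(W), 37(W), 35(W) are all W)
L entries with 0 ≤ n ≤ 39: n = 0, 3, 6, 9, 12, 15, 18, 21, 24, 27, 30, 33, 36, 39; that makes 14.

14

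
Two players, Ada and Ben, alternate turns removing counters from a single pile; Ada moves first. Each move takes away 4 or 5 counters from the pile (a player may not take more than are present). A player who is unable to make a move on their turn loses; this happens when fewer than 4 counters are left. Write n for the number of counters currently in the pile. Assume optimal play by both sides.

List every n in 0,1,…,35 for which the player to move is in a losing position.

0, 1, 2, 3, 9, 10, 11, 12, 18, 19, 20, 21, 27, 28, 29, 30

Use the standard recursion: the mover loses at a terminal position; elsewhere, the mover wins exactly when some move hands the opponent an L position.
n=0: no move → L
n=1: no move → L
n=2: no move → L
n=3: no move → L
n=4: can move to 0, which is L ⇒ W
n=5: can move to 1, which is L ⇒ W
n=6: can move to 2, which is L ⇒ W
n=7: can move to 3, which is L ⇒ W
n=8: can move to 3, which is L ⇒ W
n=9: moves to 5(W), 4(W); every one is W ⇒ L
n=10: moves to 6(W), 5(W); every one is W ⇒ L
n=11: moves to 7(W), 6(W); every one is W ⇒ L
n=12: moves to 8(W), 7(W); every one is W ⇒ L
n=13: can move to 9, which is L ⇒ W
n=14: can move to 10, which is L ⇒ W
n=15: can move to 11, which is L ⇒ W
n=16: can move to 12, which is L ⇒ W
n=17: can move to 12, which is L ⇒ W
n=18: moves to 14(W), 13(W); every one is W ⇒ L
n=19: moves to 15(W), 14(W); every one is W ⇒ L
n=20: moves to 16(W), 15(W); every one is W ⇒ L
n=21: moves to 17(W), 16(W); every one is W ⇒ L
n=22: can move to 18, which is L ⇒ W
n=23: can move to 19, which is L ⇒ W
n=24: can move to 20, which is L ⇒ W
n=25: can move to 21, which is L ⇒ W
n=26: can move to 21, which is L ⇒ W
n=27: moves to 23(W), 22(W); every one is W ⇒ L
n=28: moves to 24(W), 23(W); every one is W ⇒ L
n=29: moves to 25(W), 24(W); every one is W ⇒ L
n=30: moves to 26(W), 25(W); every one is W ⇒ L
n=31: can move to 27, which is L ⇒ W
n=32: can move to 28, which is L ⇒ W
n=33: can move to 29, which is L ⇒ W
n=34: can move to 30, which is L ⇒ W
n=35: can move to 30, which is L ⇒ W
Reading off the rows marked L gives the requested list; there are 16 such values of n.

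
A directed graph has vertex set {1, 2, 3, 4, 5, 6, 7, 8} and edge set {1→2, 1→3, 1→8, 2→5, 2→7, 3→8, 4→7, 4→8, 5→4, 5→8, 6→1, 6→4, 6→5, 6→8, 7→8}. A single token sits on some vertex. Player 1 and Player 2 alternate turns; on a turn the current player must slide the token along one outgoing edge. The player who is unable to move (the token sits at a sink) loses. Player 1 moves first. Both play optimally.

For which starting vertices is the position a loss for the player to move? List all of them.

2, 8

Label each position W (a win for the player to move) or L (a loss). A position with no legal move is L; any other position is W exactly when some move reaches an L, and L when every move reaches a W.
Every edge goes from a vertex to one that appears earlier in the order 8, 7, 4, 5, 2, 3, 1, 6, so processing vertices in that order labels each vertex after all of its successors.
8: no outgoing edge → L
7: W (go to 8, an L position)
4: W (go to 8, an L position)
5: W (go to 8, an L position)
2: L (options 5(W), 7(W) are all W)
3: W (go to 8, an L position)
1: W (go to 2, an L position)
6: W (go to 8, an L position)
The losing starting vertices are exactly the entries labelled L in this table (2 of them).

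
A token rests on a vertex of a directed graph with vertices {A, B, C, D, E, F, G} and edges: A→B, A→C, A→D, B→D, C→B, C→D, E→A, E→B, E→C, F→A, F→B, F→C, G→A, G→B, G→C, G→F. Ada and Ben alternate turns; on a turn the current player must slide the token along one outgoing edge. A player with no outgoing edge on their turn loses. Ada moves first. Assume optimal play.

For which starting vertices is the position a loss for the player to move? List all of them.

D, E, F

Label each position W (a win for the player to move) or L (a loss). A position with no legal move is L; any other position is W exactly when some move reaches an L, and L when every move reaches a W.
Every edge goes from a vertex to one that appears earlier in the order D, B, C, A, E, F, G, so processing vertices in that order labels each vertex after all of its successors.
D: no outgoing edge → L
B: can move to D, which is L ⇒ W
C: can move to D, which is L ⇒ W
A: can move to D, which is L ⇒ W
E: moves to A(W), C(W), B(W); every one is W ⇒ L
F: moves to A(W), C(W), B(W); every one is W ⇒ L
G: can move to F, which is L ⇒ W
Reading off the rows marked L gives the requested list; there are 3 such vertices.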